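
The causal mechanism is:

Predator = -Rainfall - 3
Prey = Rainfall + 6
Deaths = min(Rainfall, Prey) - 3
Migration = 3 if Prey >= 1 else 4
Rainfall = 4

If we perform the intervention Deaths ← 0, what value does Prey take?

10

The intervention breaks the incoming arrows to Deaths: Deaths = min(Rainfall, Prey) - 3 no longer applies, and Deaths = 0.
Since Prey is not a descendant of the intervened variable, it is unaffected.
Prey = Rainfall + 6  [with Rainfall=4]  = 10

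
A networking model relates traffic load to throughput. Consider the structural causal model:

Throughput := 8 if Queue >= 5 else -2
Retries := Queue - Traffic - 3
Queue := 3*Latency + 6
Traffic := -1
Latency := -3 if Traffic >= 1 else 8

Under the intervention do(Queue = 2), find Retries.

The intervention breaks the incoming arrows to Queue: Queue := 3*Latency + 6 no longer applies, and Queue = 2.
Retries = Queue - Traffic - 3  [with Queue=2, Traffic=-1]  = 0

0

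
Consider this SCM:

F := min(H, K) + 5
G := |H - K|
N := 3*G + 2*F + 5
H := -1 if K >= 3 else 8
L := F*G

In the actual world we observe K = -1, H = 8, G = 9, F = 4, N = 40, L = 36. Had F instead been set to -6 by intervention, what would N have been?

20

Intervening sets F = -6 and removes its equation (F := min(H, K) + 5).
H = -1 if K >= 3 else 8  [with K=-1]  = 8
G = |H - K|  [with H=8, K=-1]  = 9
N = 3*G + 2*F + 5  [with G=9, F=-6]  = 20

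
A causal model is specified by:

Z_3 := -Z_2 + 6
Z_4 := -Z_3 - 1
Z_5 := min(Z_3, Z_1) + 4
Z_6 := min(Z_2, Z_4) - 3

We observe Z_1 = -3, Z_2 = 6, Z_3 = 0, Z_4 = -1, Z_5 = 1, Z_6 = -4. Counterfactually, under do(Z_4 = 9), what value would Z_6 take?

3

Under do(Z_4=9), the mechanism Z_4 := -Z_3 - 1 is discarded; Z_4 is fixed at 9.
Z_6 = min(Z_2, Z_4) - 3  [with Z_2=6, Z_4=9]  = 3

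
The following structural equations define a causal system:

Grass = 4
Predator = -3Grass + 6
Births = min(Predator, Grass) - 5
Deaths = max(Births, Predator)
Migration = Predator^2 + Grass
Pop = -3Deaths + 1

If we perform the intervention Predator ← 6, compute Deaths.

Under do(Predator=6), the mechanism Predator = -3Grass + 6 is discarded; Predator is fixed at 6.
Births = min(Predator, Grass) - 5  [with Predator=6, Grass=4]  = -1
Deaths = max(Births, Predator)  [with Births=-1, Predator=6]  = 6

6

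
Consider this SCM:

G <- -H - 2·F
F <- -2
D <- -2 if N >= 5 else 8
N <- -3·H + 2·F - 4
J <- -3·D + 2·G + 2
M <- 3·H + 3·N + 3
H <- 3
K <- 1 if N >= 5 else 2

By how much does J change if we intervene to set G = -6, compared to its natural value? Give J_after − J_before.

The intervention breaks the incoming arrows to G: G <- -H - 2·F no longer applies, and G = -6.
N = -3·H + 2·F - 4  [with H=3, F=-2]  = -17
D = -2 if N >= 5 else 8  [with N=-17]  = 8
J = -3·D + 2·G + 2  [with D=8, G=-6]  = -34
Without intervention: G = -H - 2·F  [with H=3, F=-2]  = 1; N = -3·H + 2·F - 4  [with H=3, F=-2]  = -17; D = -2 if N >= 5 else 8  [with N=-17]  = 8; J = -3·D + 2·G + 2  [with D=8, G=1]  = -20.
Change = -34 − (-20) = -14.

-14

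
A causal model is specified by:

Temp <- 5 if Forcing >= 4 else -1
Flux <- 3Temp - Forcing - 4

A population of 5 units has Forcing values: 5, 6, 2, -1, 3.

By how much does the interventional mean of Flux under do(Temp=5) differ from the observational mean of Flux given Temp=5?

do(Temp=5) breaks Temp's dependence on Forcing. With Temp=5 fixed, Flux across the units is 6, 5, 9, 12, 8, mean 8.
E[Flux|Temp=5] averages over only the 2 units with Temp=5 (Forcing = 5, 6): Flux = 6, 5, mean 5.5.
Difference = 8 − 5.5 = 2.5.

2.5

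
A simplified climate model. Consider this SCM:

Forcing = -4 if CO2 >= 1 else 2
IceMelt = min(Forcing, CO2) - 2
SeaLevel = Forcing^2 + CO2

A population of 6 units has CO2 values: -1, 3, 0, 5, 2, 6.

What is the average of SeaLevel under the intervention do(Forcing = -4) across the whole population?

18.5

The intervention sets Forcing=-4 in all 6 units regardless of CO2. Recomputing SeaLevel per unit gives 15, 19, 16, 21, 18, 22; average 18.5.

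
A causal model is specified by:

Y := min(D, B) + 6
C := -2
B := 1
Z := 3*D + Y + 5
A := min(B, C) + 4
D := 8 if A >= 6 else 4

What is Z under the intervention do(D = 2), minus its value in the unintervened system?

Under do(D=2), the mechanism D := 8 if A >= 6 else 4 is discarded; D is fixed at 2.
Y = min(D, B) + 6  [with D=2, B=1]  = 7
Z = 3*D + Y + 5  [with D=2, Y=7]  = 18
Without intervention: A = min(B, C) + 4  [with B=1, C=-2]  = 2; D = 8 if A >= 6 else 4  [with A=2]  = 4; Y = min(D, B) + 6  [with D=4, B=1]  = 7; Z = 3*D + Y + 5  [with D=4, Y=7]  = 24.
Change = 18 − 24 = -6.

-6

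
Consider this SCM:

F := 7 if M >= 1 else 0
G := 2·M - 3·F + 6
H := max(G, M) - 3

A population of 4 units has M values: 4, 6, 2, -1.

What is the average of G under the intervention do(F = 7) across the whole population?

-9.5

The intervention sets F=7 in all 4 units regardless of M. Recomputing G per unit gives -7, -3, -11, -17; average -9.5.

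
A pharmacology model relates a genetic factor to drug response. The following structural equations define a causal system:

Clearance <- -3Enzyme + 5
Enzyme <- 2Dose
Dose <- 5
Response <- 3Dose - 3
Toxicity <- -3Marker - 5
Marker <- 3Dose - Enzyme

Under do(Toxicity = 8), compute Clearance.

The intervention breaks the incoming arrows to Toxicity: Toxicity <- -3Marker - 5 no longer applies, and Toxicity = 8.
Since Clearance is not a descendant of the intervened variable, it is unaffected.
Enzyme = 2Dose  [with Dose=5]  = 10
Clearance = -3Enzyme + 5  [with Enzyme=10]  = -25

-25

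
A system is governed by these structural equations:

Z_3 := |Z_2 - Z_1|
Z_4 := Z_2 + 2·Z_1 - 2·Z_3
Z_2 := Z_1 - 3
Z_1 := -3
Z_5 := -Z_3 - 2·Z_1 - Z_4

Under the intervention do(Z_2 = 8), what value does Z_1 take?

Under do(Z_2=8), the mechanism Z_2 := Z_1 - 3 is discarded; Z_2 is fixed at 8.
Z_1 is not downstream of the intervention, so its value is determined by the original equations.

-3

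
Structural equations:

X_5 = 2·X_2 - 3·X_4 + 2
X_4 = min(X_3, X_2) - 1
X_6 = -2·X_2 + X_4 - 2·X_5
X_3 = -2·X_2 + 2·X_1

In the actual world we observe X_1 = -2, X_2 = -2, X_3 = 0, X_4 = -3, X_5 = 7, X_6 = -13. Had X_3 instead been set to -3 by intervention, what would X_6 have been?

The intervention breaks the incoming arrows to X_3: X_3 = -2·X_2 + 2·X_1 no longer applies, and X_3 = -3.
X_4 = min(X_3, X_2) - 1  [with X_3=-3, X_2=-2]  = -4
X_5 = 2·X_2 - 3·X_4 + 2  [with X_2=-2, X_4=-4]  = 10
X_6 = -2·X_2 + X_4 - 2·X_5  [with X_2=-2, X_4=-4, X_5=10]  = -20

-20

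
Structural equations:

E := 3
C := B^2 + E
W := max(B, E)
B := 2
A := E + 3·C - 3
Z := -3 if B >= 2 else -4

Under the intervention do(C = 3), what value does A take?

Intervening sets C = 3 and removes its equation (C := B^2 + E).
A = E + 3·C - 3  [with E=3, C=3]  = 9

9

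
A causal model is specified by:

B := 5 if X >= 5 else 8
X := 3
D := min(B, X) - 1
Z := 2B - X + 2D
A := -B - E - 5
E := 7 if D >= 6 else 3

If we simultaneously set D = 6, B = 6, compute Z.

21

The joint intervention fixes D = 6, B = 6, removing each variable's own equation.
Z = 2B - X + 2D  [with B=6, X=3, D=6]  = 21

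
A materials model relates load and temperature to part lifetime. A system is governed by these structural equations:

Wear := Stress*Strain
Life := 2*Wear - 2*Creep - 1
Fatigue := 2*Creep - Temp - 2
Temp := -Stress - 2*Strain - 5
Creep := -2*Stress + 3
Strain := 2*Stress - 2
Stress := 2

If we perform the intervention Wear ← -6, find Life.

-11

Under do(Wear=-6), the mechanism Wear := Stress*Strain is discarded; Wear is fixed at -6.
Creep = -2*Stress + 3  [with Stress=2]  = -1
Life = 2*Wear - 2*Creep - 1  [with Wear=-6, Creep=-1]  = -11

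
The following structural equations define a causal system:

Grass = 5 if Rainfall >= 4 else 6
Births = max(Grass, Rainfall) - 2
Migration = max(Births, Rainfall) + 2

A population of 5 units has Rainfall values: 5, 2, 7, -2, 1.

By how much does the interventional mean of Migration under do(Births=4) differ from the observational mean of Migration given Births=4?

Every unit gets Births=4 under the intervention. Migration values become 7, 6, 9, 6, 6; E[Migration|do(Births=4)] = 6.8.
Conditioning on Births=4 selects the 3 unit(s) with Rainfall ∈ {2, -2, 1}. Their Migration values: 6, 6, 6. Mean = 6.
Difference = 6.8 − 6 = 0.8.

0.8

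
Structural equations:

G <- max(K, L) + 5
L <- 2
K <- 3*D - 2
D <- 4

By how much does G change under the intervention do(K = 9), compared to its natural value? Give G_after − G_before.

The intervention breaks the incoming arrows to K: K <- 3*D - 2 no longer applies, and K = 9.
G = max(K, L) + 5  [with K=9, L=2]  = 14
Without intervention: K = 3*D - 2  [with D=4]  = 10; G = max(K, L) + 5  [with K=10, L=2]  = 15.
Change = 14 − 15 = -1.

-1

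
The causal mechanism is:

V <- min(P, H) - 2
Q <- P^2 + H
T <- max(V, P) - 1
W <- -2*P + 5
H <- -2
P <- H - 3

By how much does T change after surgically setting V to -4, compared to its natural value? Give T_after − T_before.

do(V=-4) replaces the equation V <- min(P, H) - 2 with the constant V = -4.
P = H - 3  [with H=-2]  = -5
T = max(V, P) - 1  [with V=-4, P=-5]  = -5
Without intervention: P = H - 3  [with H=-2]  = -5; V = min(P, H) - 2  [with P=-5, H=-2]  = -7; T = max(V, P) - 1  [with V=-7, P=-5]  = -6.
Change = -5 − (-6) = 1.

1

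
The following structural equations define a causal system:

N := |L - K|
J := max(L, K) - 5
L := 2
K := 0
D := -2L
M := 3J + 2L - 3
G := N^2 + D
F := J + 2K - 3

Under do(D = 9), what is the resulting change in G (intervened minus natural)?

Under do(D=9), the mechanism D := -2L is discarded; D is fixed at 9.
N = |L - K|  [with L=2, K=0]  = 2
G = N^2 + D  [with N=2, D=9]  = 13
Without intervention: D = -2L  [with L=2]  = -4; N = |L - K|  [with L=2, K=0]  = 2; G = N^2 + D  [with N=2, D=-4]  = 0.
Change = 13 − 0 = 13.

13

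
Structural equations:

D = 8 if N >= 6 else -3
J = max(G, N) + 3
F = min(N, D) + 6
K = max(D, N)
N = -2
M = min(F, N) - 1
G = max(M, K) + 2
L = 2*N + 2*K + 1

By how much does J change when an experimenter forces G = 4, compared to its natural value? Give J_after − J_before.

4

Intervening sets G = 4 and removes its equation (G = max(M, K) + 2).
J = max(G, N) + 3  [with G=4, N=-2]  = 7
Without intervention: D = 8 if N >= 6 else -3  [with N=-2]  = -3; F = min(N, D) + 6  [with N=-2, D=-3]  = 3; M = min(F, N) - 1  [with F=3, N=-2]  = -3; K = max(D, N)  [with D=-3, N=-2]  = -2; G = max(M, K) + 2  [with M=-3, K=-2]  = 0; J = max(G, N) + 3  [with G=0, N=-2]  = 3.
Change = 7 − 3 = 4.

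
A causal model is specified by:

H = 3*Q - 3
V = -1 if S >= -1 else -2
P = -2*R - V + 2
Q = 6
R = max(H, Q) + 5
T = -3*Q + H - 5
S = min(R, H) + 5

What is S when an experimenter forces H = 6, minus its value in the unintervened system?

-9

Under do(H=6), the mechanism H = 3*Q - 3 is discarded; H is fixed at 6.
R = max(H, Q) + 5  [with H=6, Q=6]  = 11
S = min(R, H) + 5  [with R=11, H=6]  = 11
Without intervention: H = 3*Q - 3  [with Q=6]  = 15; R = max(H, Q) + 5  [with H=15, Q=6]  = 20; S = min(R, H) + 5  [with R=20, H=15]  = 20.
Change = 11 − 20 = -9.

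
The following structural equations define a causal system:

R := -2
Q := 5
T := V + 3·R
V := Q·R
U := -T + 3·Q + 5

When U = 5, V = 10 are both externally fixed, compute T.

4

Under do(U = 5, V = 10), each intervened variable's structural equation is replaced by its fixed value.
T = V + 3·R  [with V=10, R=-2]  = 4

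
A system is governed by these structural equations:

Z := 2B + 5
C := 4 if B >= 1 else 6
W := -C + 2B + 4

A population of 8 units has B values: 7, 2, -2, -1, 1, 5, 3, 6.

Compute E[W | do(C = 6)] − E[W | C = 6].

Under do(C=6), C's equation is replaced by C=6 for every unit. Per-unit W: 12, 2, -6, -4, 0, 8, 4, 10. Mean = 3.25.
Observing C=6 restricts to units where C's equation naturally yields 6: B ∈ {-2, -1}. In that subpopulation W = -6, -4, mean -5.
Difference = 3.25 − (-5) = 8.25.

8.25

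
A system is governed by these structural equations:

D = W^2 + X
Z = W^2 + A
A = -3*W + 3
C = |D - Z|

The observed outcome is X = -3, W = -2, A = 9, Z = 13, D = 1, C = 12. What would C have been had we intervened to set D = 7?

6

The intervention breaks the incoming arrows to D: D = W^2 + X no longer applies, and D = 7.
A = -3*W + 3  [with W=-2]  = 9
Z = W^2 + A  [with W=-2, A=9]  = 13
C = |D - Z|  [with D=7, Z=13]  = 6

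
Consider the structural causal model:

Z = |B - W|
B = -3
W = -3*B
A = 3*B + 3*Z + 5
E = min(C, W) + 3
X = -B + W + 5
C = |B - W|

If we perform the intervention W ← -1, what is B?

-3

Under do(W=-1), the mechanism W = -3*B is discarded; W is fixed at -1.
B is not downstream of the intervention, so its value is determined by the original equations.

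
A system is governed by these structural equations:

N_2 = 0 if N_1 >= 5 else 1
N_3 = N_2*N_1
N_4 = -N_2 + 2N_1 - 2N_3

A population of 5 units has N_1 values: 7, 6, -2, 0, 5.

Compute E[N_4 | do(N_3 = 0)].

6

The intervention sets N_3=0 in all 5 units regardless of N_1. Recomputing N_4 per unit gives 14, 12, -5, -1, 10; average 6.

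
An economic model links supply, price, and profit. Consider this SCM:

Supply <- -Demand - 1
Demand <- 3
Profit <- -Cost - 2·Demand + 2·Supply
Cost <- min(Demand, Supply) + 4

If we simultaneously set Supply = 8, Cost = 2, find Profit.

8

Setting Supply = 8, Cost = 2 by intervention discards those variables' equations.
Profit = -Cost - 2·Demand + 2·Supply  [with Cost=2, Demand=3, Supply=8]  = 8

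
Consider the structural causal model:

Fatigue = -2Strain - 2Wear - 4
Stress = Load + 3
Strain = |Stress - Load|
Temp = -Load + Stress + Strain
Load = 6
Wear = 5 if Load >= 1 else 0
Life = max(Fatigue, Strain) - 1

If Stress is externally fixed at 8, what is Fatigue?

Under do(Stress=8), the mechanism Stress = Load + 3 is discarded; Stress is fixed at 8.
Strain = |Stress - Load|  [with Stress=8, Load=6]  = 2
Wear = 5 if Load >= 1 else 0  [with Load=6]  = 5
Fatigue = -2Strain - 2Wear - 4  [with Strain=2, Wear=5]  = -18

-18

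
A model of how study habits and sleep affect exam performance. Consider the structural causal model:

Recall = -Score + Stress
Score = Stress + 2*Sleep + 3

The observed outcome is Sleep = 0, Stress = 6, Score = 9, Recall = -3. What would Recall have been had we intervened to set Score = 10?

The intervention breaks the incoming arrows to Score: Score = Stress + 2*Sleep + 3 no longer applies, and Score = 10.
Recall = -Score + Stress  [with Score=10, Stress=6]  = -4

-4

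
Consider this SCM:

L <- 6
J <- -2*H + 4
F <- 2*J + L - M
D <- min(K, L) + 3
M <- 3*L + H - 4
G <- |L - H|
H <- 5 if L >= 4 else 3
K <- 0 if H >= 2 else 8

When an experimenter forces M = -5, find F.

do(M=-5) replaces the equation M <- 3*L + H - 4 with the constant M = -5.
H = 5 if L >= 4 else 3  [with L=6]  = 5
J = -2*H + 4  [with H=5]  = -6
F = 2*J + L - M  [with J=-6, L=6, M=-5]  = -1

-1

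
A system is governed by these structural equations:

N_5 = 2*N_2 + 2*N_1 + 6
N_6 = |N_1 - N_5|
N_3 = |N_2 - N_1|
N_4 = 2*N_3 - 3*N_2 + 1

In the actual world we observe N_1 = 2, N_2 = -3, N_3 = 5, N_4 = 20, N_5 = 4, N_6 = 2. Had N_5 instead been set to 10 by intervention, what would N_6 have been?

The intervention breaks the incoming arrows to N_5: N_5 = 2*N_2 + 2*N_1 + 6 no longer applies, and N_5 = 10.
N_6 = |N_1 - N_5|  [with N_1=2, N_5=10]  = 8

8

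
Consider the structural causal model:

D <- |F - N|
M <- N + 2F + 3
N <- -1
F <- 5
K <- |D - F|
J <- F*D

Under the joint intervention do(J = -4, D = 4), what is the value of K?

1

Under do(J = -4, D = 4), each intervened variable's structural equation is replaced by its fixed value.
K = |D - F|  [with D=4, F=5]  = 1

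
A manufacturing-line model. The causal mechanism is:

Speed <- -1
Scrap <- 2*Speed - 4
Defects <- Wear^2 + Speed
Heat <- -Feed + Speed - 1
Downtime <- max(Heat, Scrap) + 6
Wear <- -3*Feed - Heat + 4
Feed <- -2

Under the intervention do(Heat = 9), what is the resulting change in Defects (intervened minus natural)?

do(Heat=9) replaces the equation Heat <- -Feed + Speed - 1 with the constant Heat = 9.
Wear = -3*Feed - Heat + 4  [with Feed=-2, Heat=9]  = 1
Defects = Wear^2 + Speed  [with Wear=1, Speed=-1]  = 0
Without intervention: Heat = -Feed + Speed - 1  [with Feed=-2, Speed=-1]  = 0; Wear = -3*Feed - Heat + 4  [with Feed=-2, Heat=0]  = 10; Defects = Wear^2 + Speed  [with Wear=10, Speed=-1]  = 99.
Change = 0 − 99 = -99.

-99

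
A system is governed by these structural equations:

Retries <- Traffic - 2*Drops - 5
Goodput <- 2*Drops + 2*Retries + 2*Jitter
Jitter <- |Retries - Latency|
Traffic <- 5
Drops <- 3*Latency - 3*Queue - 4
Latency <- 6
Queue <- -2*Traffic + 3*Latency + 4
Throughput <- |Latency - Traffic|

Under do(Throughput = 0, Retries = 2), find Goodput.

Under do(Throughput = 0, Retries = 2), each intervened variable's structural equation is replaced by its fixed value.
Queue = -2*Traffic + 3*Latency + 4  [with Traffic=5, Latency=6]  = 12
Drops = 3*Latency - 3*Queue - 4  [with Latency=6, Queue=12]  = -22
Jitter = |Retries - Latency|  [with Retries=2, Latency=6]  = 4
Goodput = 2*Drops + 2*Retries + 2*Jitter  [with Drops=-22, Retries=2, Jitter=4]  = -32

-32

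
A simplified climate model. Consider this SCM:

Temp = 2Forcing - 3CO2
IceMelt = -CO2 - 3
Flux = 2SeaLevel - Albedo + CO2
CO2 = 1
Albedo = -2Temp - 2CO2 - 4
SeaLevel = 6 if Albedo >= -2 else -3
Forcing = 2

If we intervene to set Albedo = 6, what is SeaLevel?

The intervention breaks the incoming arrows to Albedo: Albedo = -2Temp - 2CO2 - 4 no longer applies, and Albedo = 6.
SeaLevel = 6 if Albedo >= -2 else -3  [with Albedo=6]  = 6

6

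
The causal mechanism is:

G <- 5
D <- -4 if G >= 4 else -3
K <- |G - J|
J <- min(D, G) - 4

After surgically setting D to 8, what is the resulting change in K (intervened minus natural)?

Under do(D=8), the mechanism D <- -4 if G >= 4 else -3 is discarded; D is fixed at 8.
J = min(D, G) - 4  [with D=8, G=5]  = 1
K = |G - J|  [with G=5, J=1]  = 4
Without intervention: D = -4 if G >= 4 else -3  [with G=5]  = -4; J = min(D, G) - 4  [with D=-4, G=5]  = -8; K = |G - J|  [with G=5, J=-8]  = 13.
Change = 4 − 13 = -9.

-9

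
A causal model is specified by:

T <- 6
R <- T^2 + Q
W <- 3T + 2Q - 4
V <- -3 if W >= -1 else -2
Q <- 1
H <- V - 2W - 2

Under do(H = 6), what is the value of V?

do(H=6) replaces the equation H <- V - 2W - 2 with the constant H = 6.
Since V is not a descendant of the intervened variable, it is unaffected.
W = 3T + 2Q - 4  [with T=6, Q=1]  = 16
V = -3 if W >= -1 else -2  [with W=16]  = -3

-3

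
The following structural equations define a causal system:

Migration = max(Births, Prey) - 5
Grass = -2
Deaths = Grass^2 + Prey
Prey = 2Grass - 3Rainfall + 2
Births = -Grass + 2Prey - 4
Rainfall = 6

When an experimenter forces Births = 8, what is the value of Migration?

Under do(Births=8), the mechanism Births = -Grass + 2Prey - 4 is discarded; Births is fixed at 8.
Prey = 2Grass - 3Rainfall + 2  [with Grass=-2, Rainfall=6]  = -20
Migration = max(Births, Prey) - 5  [with Births=8, Prey=-20]  = 3

3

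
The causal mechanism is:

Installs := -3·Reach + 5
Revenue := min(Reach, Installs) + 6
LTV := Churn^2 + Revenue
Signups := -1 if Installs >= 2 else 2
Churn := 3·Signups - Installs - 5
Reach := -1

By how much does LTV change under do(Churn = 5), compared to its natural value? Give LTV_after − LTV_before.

Under do(Churn=5), the mechanism Churn := 3·Signups - Installs - 5 is discarded; Churn is fixed at 5.
Installs = -3·Reach + 5  [with Reach=-1]  = 8
Revenue = min(Reach, Installs) + 6  [with Reach=-1, Installs=8]  = 5
LTV = Churn^2 + Revenue  [with Churn=5, Revenue=5]  = 30
Without intervention: Installs = -3·Reach + 5  [with Reach=-1]  = 8; Signups = -1 if Installs >= 2 else 2  [with Installs=8]  = -1; Churn = 3·Signups - Installs - 5  [with Signups=-1, Installs=8]  = -16; Revenue = min(Reach, Installs) + 6  [with Reach=-1, Installs=8]  = 5; LTV = Churn^2 + Revenue  [with Churn=-16, Revenue=5]  = 261.
Change = 30 − 261 = -231.

-231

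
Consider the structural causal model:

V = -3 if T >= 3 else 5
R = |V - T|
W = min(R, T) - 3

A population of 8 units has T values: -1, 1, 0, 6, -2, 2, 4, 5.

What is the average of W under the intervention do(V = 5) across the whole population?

-2.75

do(V=5) breaks V's dependence on T. With V=5 fixed, W across the units is -4, -2, -3, -2, -5, -1, -2, -3, mean -2.75.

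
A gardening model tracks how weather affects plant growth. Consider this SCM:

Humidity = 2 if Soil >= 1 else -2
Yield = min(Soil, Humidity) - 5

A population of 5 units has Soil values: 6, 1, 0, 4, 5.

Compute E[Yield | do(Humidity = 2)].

-3.6

The intervention sets Humidity=2 in all 5 units regardless of Soil. Recomputing Yield per unit gives -3, -4, -5, -3, -3; average -3.6.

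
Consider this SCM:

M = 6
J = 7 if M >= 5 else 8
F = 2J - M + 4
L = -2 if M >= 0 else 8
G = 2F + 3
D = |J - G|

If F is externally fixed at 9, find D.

14

The intervention breaks the incoming arrows to F: F = 2J - M + 4 no longer applies, and F = 9.
J = 7 if M >= 5 else 8  [with M=6]  = 7
G = 2F + 3  [with F=9]  = 21
D = |J - G|  [with J=7, G=21]  = 14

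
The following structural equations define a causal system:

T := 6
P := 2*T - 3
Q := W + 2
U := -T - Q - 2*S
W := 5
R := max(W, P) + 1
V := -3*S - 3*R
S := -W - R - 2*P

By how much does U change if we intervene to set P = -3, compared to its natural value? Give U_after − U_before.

-56

The intervention breaks the incoming arrows to P: P := 2*T - 3 no longer applies, and P = -3.
R = max(W, P) + 1  [with W=5, P=-3]  = 6
S = -W - R - 2*P  [with W=5, R=6, P=-3]  = -5
Q = W + 2  [with W=5]  = 7
U = -T - Q - 2*S  [with T=6, Q=7, S=-5]  = -3
Without intervention: P = 2*T - 3  [with T=6]  = 9; R = max(W, P) + 1  [with W=5, P=9]  = 10; S = -W - R - 2*P  [with W=5, R=10, P=9]  = -33; Q = W + 2  [with W=5]  = 7; U = -T - Q - 2*S  [with T=6, Q=7, S=-33]  = 53.
Change = -3 − 53 = -56.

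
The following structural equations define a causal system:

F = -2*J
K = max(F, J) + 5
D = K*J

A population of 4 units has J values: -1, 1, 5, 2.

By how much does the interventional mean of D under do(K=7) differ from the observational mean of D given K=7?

8.75

The intervention sets K=7 in all 4 units regardless of J. Recomputing D per unit gives -7, 7, 35, 14; average 12.25.
Conditioning on K=7 selects the 2 unit(s) with J ∈ {-1, 2}. Their D values: -7, 14. Mean = 3.5.
Difference = 12.25 − 3.5 = 8.75.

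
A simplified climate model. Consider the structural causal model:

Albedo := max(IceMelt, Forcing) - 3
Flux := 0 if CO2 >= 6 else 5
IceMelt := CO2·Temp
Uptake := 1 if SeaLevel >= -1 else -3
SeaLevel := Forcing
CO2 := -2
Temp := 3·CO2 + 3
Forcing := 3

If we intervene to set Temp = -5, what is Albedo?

do(Temp=-5) replaces the equation Temp := 3·CO2 + 3 with the constant Temp = -5.
IceMelt = CO2·Temp  [with CO2=-2, Temp=-5]  = 10
Albedo = max(IceMelt, Forcing) - 3  [with IceMelt=10, Forcing=3]  = 7

7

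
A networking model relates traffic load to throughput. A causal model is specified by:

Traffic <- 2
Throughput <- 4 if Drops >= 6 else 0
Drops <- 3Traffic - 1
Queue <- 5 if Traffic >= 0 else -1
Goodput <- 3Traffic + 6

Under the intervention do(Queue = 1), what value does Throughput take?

Under do(Queue=1), the mechanism Queue <- 5 if Traffic >= 0 else -1 is discarded; Queue is fixed at 1.
Since Throughput is not a descendant of the intervened variable, it is unaffected.
Drops = 3Traffic - 1  [with Traffic=2]  = 5
Throughput = 4 if Drops >= 6 else 0  [with Drops=5]  = 0

0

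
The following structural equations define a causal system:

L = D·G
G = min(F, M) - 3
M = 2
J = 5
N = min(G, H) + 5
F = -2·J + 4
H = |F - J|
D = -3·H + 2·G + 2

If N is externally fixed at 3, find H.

11

Under do(N=3), the mechanism N = min(G, H) + 5 is discarded; N is fixed at 3.
Since H is not a descendant of the intervened variable, it is unaffected.
F = -2·J + 4  [with J=5]  = -6
H = |F - J|  [with F=-6, J=5]  = 11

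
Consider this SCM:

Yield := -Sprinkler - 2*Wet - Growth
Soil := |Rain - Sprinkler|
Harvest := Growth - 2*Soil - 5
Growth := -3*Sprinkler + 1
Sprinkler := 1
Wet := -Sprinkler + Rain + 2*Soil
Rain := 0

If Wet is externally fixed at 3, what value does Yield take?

-5

Under do(Wet=3), the mechanism Wet := -Sprinkler + Rain + 2*Soil is discarded; Wet is fixed at 3.
Growth = -3*Sprinkler + 1  [with Sprinkler=1]  = -2
Yield = -Sprinkler - 2*Wet - Growth  [with Sprinkler=1, Wet=3, Growth=-2]  = -5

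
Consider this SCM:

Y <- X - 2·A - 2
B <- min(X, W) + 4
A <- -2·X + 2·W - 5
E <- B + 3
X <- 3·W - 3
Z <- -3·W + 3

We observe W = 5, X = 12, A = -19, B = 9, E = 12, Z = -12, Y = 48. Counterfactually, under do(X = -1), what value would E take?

do(X=-1) replaces the equation X <- 3·W - 3 with the constant X = -1.
B = min(X, W) + 4  [with X=-1, W=5]  = 3
E = B + 3  [with B=3]  = 6

6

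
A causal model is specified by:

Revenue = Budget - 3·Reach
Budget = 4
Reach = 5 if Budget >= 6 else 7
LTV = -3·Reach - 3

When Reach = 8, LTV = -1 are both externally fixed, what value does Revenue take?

The joint intervention fixes Reach = 8, LTV = -1, removing each variable's own equation.
Revenue = Budget - 3·Reach  [with Budget=4, Reach=8]  = -20

-20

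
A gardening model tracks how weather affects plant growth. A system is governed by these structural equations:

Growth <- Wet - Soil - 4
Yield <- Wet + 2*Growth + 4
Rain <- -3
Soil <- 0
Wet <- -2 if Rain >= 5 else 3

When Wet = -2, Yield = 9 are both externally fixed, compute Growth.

The joint intervention fixes Wet = -2, Yield = 9, removing each variable's own equation.
Growth = Wet - Soil - 4  [with Wet=-2, Soil=0]  = -6

-6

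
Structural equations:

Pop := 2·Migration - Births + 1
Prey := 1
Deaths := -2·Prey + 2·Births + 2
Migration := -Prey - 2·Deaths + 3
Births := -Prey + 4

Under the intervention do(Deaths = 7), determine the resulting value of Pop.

do(Deaths=7) replaces the equation Deaths := -2·Prey + 2·Births + 2 with the constant Deaths = 7.
Births = -Prey + 4  [with Prey=1]  = 3
Migration = -Prey - 2·Deaths + 3  [with Prey=1, Deaths=7]  = -12
Pop = 2·Migration - Births + 1  [with Migration=-12, Births=3]  = -26

-26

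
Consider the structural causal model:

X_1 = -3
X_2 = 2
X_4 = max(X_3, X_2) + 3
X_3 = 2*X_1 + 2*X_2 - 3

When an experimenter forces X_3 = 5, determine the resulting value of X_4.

The intervention breaks the incoming arrows to X_3: X_3 = 2*X_1 + 2*X_2 - 3 no longer applies, and X_3 = 5.
X_4 = max(X_3, X_2) + 3  [with X_3=5, X_2=2]  = 8

8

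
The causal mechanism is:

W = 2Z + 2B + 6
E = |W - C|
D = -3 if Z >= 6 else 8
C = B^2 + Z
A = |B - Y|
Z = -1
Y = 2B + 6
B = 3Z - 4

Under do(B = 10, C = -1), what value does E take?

Setting B = 10, C = -1 by intervention discards those variables' equations.
W = 2Z + 2B + 6  [with Z=-1, B=10]  = 24
E = |W - C|  [with W=24, C=-1]  = 25

25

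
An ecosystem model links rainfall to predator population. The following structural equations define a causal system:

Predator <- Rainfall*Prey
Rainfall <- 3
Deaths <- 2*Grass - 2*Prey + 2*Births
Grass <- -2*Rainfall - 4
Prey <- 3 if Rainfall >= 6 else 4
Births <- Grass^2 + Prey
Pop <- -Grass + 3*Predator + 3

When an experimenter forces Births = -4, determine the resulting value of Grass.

Under do(Births=-4), the mechanism Births <- Grass^2 + Prey is discarded; Births is fixed at -4.
No directed path runs from Births to Grass, so Grass keeps its natural value.
Grass = -2*Rainfall - 4  [with Rainfall=3]  = -10

-10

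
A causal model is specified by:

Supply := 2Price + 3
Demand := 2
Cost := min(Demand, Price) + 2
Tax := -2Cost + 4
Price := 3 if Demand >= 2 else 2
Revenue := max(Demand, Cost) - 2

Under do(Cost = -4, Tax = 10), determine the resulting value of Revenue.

Setting Cost = -4, Tax = 10 by intervention discards those variables' equations.
Revenue = max(Demand, Cost) - 2  [with Demand=2, Cost=-4]  = 0

0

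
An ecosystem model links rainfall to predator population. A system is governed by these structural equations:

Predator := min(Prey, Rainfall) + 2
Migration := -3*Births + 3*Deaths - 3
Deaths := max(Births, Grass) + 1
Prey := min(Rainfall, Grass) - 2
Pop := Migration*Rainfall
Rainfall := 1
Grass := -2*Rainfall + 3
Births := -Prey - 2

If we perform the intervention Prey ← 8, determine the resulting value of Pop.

The intervention breaks the incoming arrows to Prey: Prey := min(Rainfall, Grass) - 2 no longer applies, and Prey = 8.
Grass = -2*Rainfall + 3  [with Rainfall=1]  = 1
Births = -Prey - 2  [with Prey=8]  = -10
Deaths = max(Births, Grass) + 1  [with Births=-10, Grass=1]  = 2
Migration = -3*Births + 3*Deaths - 3  [with Births=-10, Deaths=2]  = 33
Pop = Migration*Rainfall  [with Migration=33, Rainfall=1]  = 33

33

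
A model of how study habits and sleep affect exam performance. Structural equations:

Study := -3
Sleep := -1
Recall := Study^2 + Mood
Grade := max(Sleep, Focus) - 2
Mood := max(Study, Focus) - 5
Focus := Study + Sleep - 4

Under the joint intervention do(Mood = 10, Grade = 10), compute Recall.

Setting Mood = 10, Grade = 10 by intervention discards those variables' equations.
Recall = Study^2 + Mood  [with Study=-3, Mood=10]  = 19

19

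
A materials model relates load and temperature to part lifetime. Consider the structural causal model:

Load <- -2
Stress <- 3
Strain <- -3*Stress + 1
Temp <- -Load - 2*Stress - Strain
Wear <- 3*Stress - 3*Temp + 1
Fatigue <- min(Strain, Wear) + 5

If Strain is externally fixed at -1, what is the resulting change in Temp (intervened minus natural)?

The intervention breaks the incoming arrows to Strain: Strain <- -3*Stress + 1 no longer applies, and Strain = -1.
Temp = -Load - 2*Stress - Strain  [with Load=-2, Stress=3, Strain=-1]  = -3
Without intervention: Strain = -3*Stress + 1  [with Stress=3]  = -8; Temp = -Load - 2*Stress - Strain  [with Load=-2, Stress=3, Strain=-8]  = 4.
Change = -3 − 4 = -7.

-7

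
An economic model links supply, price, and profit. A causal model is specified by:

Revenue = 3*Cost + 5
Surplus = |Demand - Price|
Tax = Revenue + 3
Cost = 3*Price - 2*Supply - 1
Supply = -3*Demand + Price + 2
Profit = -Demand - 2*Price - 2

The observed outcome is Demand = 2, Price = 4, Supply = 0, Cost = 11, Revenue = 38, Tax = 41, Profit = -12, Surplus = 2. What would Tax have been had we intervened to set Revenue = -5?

-2

The intervention breaks the incoming arrows to Revenue: Revenue = 3*Cost + 5 no longer applies, and Revenue = -5.
Tax = Revenue + 3  [with Revenue=-5]  = -2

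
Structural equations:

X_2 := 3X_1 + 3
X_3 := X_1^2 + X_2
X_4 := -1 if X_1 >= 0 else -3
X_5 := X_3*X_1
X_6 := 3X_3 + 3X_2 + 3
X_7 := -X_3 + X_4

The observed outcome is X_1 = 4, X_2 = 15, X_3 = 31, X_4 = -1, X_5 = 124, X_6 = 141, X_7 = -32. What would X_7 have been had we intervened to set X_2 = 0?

Under do(X_2=0), the mechanism X_2 := 3X_1 + 3 is discarded; X_2 is fixed at 0.
X_3 = X_1^2 + X_2  [with X_1=4, X_2=0]  = 16
X_4 = -1 if X_1 >= 0 else -3  [with X_1=4]  = -1
X_7 = -X_3 + X_4  [with X_3=16, X_4=-1]  = -17

-17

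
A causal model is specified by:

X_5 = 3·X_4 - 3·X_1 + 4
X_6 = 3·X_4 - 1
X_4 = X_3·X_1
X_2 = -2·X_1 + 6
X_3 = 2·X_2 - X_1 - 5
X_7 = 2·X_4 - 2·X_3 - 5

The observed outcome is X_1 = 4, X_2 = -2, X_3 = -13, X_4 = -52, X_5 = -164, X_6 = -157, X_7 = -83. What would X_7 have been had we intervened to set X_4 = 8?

The intervention breaks the incoming arrows to X_4: X_4 = X_3·X_1 no longer applies, and X_4 = 8.
X_2 = -2·X_1 + 6  [with X_1=4]  = -2
X_3 = 2·X_2 - X_1 - 5  [with X_2=-2, X_1=4]  = -13
X_7 = 2·X_4 - 2·X_3 - 5  [with X_4=8, X_3=-13]  = 37

37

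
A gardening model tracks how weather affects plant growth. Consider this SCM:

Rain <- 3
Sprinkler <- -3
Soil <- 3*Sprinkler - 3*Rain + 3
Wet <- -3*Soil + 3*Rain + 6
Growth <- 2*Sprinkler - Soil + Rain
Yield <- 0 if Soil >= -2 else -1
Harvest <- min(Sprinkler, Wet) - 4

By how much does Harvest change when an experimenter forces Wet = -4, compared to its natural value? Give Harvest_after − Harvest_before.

The intervention breaks the incoming arrows to Wet: Wet <- -3*Soil + 3*Rain + 6 no longer applies, and Wet = -4.
Harvest = min(Sprinkler, Wet) - 4  [with Sprinkler=-3, Wet=-4]  = -8
Without intervention: Soil = 3*Sprinkler - 3*Rain + 3  [with Sprinkler=-3, Rain=3]  = -15; Wet = -3*Soil + 3*Rain + 6  [with Soil=-15, Rain=3]  = 60; Harvest = min(Sprinkler, Wet) - 4  [with Sprinkler=-3, Wet=60]  = -7.
Change = -8 − (-7) = -1.

-1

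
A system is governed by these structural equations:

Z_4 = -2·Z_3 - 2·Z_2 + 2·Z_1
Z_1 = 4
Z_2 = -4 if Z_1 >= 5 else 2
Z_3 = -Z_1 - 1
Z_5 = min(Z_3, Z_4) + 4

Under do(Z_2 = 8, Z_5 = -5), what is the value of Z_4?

2

The joint intervention fixes Z_2 = 8, Z_5 = -5, removing each variable's own equation.
Z_3 = -Z_1 - 1  [with Z_1=4]  = -5
Z_4 = -2·Z_3 - 2·Z_2 + 2·Z_1  [with Z_3=-5, Z_2=8, Z_1=4]  = 2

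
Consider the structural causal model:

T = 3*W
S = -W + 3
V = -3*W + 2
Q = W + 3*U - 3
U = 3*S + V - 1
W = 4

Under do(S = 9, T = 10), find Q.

The joint intervention fixes S = 9, T = 10, removing each variable's own equation.
V = -3*W + 2  [with W=4]  = -10
U = 3*S + V - 1  [with S=9, V=-10]  = 16
Q = W + 3*U - 3  [with W=4, U=16]  = 49

49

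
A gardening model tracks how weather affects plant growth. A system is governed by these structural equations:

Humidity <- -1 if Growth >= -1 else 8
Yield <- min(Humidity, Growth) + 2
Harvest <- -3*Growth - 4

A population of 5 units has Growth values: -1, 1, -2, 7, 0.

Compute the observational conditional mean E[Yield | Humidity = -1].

Conditioning on Humidity=-1 selects the 4 unit(s) with Growth ∈ {-1, 1, 7, 0}. Their Yield values: 1, 1, 1, 1. Mean = 1.

1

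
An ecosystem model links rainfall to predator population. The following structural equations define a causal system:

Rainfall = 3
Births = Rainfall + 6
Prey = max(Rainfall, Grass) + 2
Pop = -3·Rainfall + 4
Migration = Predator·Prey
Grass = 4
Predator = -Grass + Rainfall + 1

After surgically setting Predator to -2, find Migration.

-12

Under do(Predator=-2), the mechanism Predator = -Grass + Rainfall + 1 is discarded; Predator is fixed at -2.
Prey = max(Rainfall, Grass) + 2  [with Rainfall=3, Grass=4]  = 6
Migration = Predator·Prey  [with Predator=-2, Prey=6]  = -12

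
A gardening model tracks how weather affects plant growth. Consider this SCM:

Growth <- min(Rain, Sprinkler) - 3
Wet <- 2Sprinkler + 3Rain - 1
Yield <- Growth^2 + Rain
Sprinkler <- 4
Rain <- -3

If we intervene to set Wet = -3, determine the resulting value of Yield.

do(Wet=-3) replaces the equation Wet <- 2Sprinkler + 3Rain - 1 with the constant Wet = -3.
Yield is not downstream of the intervention, so its value is determined by the original equations.
Growth = min(Rain, Sprinkler) - 3  [with Rain=-3, Sprinkler=4]  = -6
Yield = Growth^2 + Rain  [with Growth=-6, Rain=-3]  = 33

33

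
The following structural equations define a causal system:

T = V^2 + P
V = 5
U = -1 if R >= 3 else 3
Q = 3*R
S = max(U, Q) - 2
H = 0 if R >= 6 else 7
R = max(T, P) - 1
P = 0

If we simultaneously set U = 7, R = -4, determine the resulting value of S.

The joint intervention fixes U = 7, R = -4, removing each variable's own equation.
Q = 3*R  [with R=-4]  = -12
S = max(U, Q) - 2  [with U=7, Q=-12]  = 5

5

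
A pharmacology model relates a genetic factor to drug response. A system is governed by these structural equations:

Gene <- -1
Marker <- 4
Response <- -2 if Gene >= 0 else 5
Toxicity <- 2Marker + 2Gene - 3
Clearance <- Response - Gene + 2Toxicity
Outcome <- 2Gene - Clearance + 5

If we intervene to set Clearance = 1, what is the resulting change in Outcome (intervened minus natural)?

11

The intervention breaks the incoming arrows to Clearance: Clearance <- Response - Gene + 2Toxicity no longer applies, and Clearance = 1.
Outcome = 2Gene - Clearance + 5  [with Gene=-1, Clearance=1]  = 2
Without intervention: Response = -2 if Gene >= 0 else 5  [with Gene=-1]  = 5; Toxicity = 2Marker + 2Gene - 3  [with Marker=4, Gene=-1]  = 3; Clearance = Response - Gene + 2Toxicity  [with Response=5, Gene=-1, Toxicity=3]  = 12; Outcome = 2Gene - Clearance + 5  [with Gene=-1, Clearance=12]  = -9.
Change = 2 − (-9) = 11.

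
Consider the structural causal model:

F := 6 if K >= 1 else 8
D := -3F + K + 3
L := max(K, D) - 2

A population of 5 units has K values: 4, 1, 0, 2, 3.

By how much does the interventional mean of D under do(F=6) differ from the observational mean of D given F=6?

-0.5

The intervention sets F=6 in all 5 units regardless of K. Recomputing D per unit gives -11, -14, -15, -13, -12; average -13.
Observing F=6 restricts to units where F's equation naturally yields 6: K ∈ {4, 1, 2, 3}. In that subpopulation D = -11, -14, -13, -12, mean -12.5.
Difference = -13 − (-12.5) = -0.5.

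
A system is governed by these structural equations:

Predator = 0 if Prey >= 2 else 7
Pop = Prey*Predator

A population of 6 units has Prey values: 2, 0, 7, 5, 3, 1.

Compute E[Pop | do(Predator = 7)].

21

Under do(Predator=7), Predator's equation is replaced by Predator=7 for every unit. Per-unit Pop: 14, 0, 49, 35, 21, 7. Mean = 21.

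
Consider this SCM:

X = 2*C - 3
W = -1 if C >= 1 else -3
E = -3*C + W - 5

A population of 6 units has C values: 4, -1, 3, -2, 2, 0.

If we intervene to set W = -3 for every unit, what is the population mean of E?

Every unit gets W=-3 under the intervention. E values become -20, -5, -17, -2, -14, -8; E[E|do(W=-3)] = -11.

-11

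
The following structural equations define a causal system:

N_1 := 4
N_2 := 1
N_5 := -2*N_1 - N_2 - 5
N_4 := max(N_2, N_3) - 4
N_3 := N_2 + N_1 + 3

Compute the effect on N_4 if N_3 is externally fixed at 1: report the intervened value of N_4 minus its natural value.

The intervention breaks the incoming arrows to N_3: N_3 := N_2 + N_1 + 3 no longer applies, and N_3 = 1.
N_4 = max(N_2, N_3) - 4  [with N_2=1, N_3=1]  = -3
Without intervention: N_3 = N_2 + N_1 + 3  [with N_2=1, N_1=4]  = 8; N_4 = max(N_2, N_3) - 4  [with N_2=1, N_3=8]  = 4.
Change = -3 − 4 = -7.

-7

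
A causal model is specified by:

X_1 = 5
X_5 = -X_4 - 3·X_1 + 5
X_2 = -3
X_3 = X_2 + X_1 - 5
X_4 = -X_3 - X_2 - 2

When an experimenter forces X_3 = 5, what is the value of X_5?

-6

do(X_3=5) replaces the equation X_3 = X_2 + X_1 - 5 with the constant X_3 = 5.
X_4 = -X_3 - X_2 - 2  [with X_3=5, X_2=-3]  = -4
X_5 = -X_4 - 3·X_1 + 5  [with X_4=-4, X_1=5]  = -6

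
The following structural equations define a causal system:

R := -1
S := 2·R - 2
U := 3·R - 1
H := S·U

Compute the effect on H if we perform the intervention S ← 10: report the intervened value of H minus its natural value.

-56

Under do(S=10), the mechanism S := 2·R - 2 is discarded; S is fixed at 10.
U = 3·R - 1  [with R=-1]  = -4
H = S·U  [with S=10, U=-4]  = -40
Without intervention: S = 2·R - 2  [with R=-1]  = -4; U = 3·R - 1  [with R=-1]  = -4; H = S·U  [with S=-4, U=-4]  = 16.
Change = -40 − 16 = -56.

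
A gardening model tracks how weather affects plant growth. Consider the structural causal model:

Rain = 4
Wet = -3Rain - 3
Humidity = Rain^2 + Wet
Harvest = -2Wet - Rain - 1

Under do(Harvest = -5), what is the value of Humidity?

Under do(Harvest=-5), the mechanism Harvest = -2Wet - Rain - 1 is discarded; Harvest is fixed at -5.
Since Humidity is not a descendant of the intervened variable, it is unaffected.
Wet = -3Rain - 3  [with Rain=4]  = -15
Humidity = Rain^2 + Wet  [with Rain=4, Wet=-15]  = 1

1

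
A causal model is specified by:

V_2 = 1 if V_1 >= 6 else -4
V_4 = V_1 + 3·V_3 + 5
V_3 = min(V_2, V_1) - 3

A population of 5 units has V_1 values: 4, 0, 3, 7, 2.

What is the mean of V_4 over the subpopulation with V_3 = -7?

-13.75

Conditioning on V_3=-7 selects the 4 unit(s) with V_1 ∈ {4, 0, 3, 2}. Their V_4 values: -12, -16, -13, -14. Mean = -13.75.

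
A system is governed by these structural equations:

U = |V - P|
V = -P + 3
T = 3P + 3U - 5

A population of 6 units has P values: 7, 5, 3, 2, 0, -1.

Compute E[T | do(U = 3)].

12

The intervention sets U=3 in all 6 units regardless of P. Recomputing T per unit gives 25, 19, 13, 10, 4, 1; average 12.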